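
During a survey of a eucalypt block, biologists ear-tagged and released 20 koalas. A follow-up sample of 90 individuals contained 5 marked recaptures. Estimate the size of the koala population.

N = (20 × 90) / 5 = 1800 / 5 = 360

N = 360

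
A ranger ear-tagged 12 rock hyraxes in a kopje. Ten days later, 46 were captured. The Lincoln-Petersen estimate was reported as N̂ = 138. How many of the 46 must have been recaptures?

R = 4

From N = M·C/R: R = M·C / N = 12·46 / 138 = 552 / 138 = 4.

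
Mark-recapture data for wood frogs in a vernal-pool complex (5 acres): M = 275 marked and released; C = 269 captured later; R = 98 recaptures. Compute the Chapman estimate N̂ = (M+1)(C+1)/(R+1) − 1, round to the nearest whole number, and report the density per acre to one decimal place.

N̂ = 276·270/99 − 1 = 74520/99 − 1 ≈ 751.7 → 752
Density = N̂ / area = 752 / 5 ≈ 150.40 → 150.4 per acre

density ≈ 150.4 wood frogs per acre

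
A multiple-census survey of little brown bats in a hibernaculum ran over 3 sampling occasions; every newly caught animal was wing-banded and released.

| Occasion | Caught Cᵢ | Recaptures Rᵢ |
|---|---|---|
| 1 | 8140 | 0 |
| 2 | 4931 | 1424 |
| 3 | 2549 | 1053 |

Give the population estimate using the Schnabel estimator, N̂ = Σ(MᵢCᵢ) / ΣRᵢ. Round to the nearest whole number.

Marked at large before each occasion: Mᵢ = Σⱼ<ᵢ (Cⱼ − Rⱼ) → M1=0, M2=8140, M3=11647
Σ MᵢCᵢ = 0·8140 + 8140·4931 + 11647·2549 = 0 + 40138340 + 29688203 = 69826543
Σ Rᵢ = 0 + 1424 + 1053 = 2477
N̂ = 69826543 / 2477 ≈ 28190.0 → 28190

N ≈ 28,190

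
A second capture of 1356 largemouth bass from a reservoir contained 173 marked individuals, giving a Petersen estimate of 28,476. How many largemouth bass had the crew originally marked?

M = 3633

From N = M·C/R: M = N·R / C = 28476·173 / 1356 = 4926348 / 1356 = 3633.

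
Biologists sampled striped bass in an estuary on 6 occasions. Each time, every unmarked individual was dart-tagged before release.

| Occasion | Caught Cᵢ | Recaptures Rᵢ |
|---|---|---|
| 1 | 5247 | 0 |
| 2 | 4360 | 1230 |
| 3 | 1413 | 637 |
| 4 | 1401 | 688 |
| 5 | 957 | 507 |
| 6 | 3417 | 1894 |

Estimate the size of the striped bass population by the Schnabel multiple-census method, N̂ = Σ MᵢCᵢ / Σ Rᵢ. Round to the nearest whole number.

Marked at large before each occasion: Mᵢ = Σⱼ<ᵢ (Cⱼ − Rⱼ) → M1=0, M2=5247, M3=8377, M4=9153, M5=9866, M6=10316
Σ MᵢCᵢ = 0·5247 + 5247·4360 + 8377·1413 + 9153·1401 + 9866·957 + 10316·3417 = 0 + 22876920 + 11836701 + 12823353 + 9441762 + 35249772 = 92228508
Σ Rᵢ = 0 + 1230 + 637 + 688 + 507 + 1894 = 4956
N̂ = 92228508 / 4956 ≈ 18609.46 → 18609

N ≈ 18,609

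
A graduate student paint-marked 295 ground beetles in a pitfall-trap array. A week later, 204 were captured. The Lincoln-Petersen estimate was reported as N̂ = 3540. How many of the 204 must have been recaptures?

From N = M·C/R: R = M·C / N = 295·204 / 3540 = 60180 / 3540 = 17.

R = 17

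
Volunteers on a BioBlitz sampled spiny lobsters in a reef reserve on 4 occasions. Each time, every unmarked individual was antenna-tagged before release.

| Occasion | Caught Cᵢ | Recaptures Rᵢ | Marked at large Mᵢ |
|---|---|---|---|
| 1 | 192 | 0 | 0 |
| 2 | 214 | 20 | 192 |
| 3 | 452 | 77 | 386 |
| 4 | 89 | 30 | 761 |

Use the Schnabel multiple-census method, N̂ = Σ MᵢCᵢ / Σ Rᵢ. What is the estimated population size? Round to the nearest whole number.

N ≈ 2231

Σ MᵢCᵢ = 0·192 + 192·214 + 386·452 + 761·89 = 0 + 41088 + 174472 + 67729 = 283289
Σ Rᵢ = 0 + 20 + 77 + 30 = 127
N̂ = 283289 / 127 ≈ 2230.6 → 2231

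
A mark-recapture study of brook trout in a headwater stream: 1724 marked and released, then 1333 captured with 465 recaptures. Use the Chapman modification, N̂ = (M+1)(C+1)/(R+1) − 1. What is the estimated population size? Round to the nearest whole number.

N̂ = (1724+1)(1333+1)/(465+1) − 1 = 1725·1334/466 − 1
= 2301150/466 − 1 ≈ 4938.1 − 1 ≈ 4937.1 → 4937

N ≈ 4937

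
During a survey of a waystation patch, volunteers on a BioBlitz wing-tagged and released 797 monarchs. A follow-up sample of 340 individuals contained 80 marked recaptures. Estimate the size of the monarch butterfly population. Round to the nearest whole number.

N ≈ 3387

N = (797 × 340) / 80 = 270980 / 80 ≈ 3387.2 → 3387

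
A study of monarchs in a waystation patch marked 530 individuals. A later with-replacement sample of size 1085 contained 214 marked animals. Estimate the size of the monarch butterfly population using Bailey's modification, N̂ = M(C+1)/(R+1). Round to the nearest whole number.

N ≈ 2677

N̂ = 530·(1085+1)/(214+1) = 530·1086/215 = 575580/215 ≈ 2677.1 → 2677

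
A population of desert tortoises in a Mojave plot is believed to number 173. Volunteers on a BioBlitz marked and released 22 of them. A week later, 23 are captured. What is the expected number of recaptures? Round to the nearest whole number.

expected recaptures ≈ 3

The marked fraction of the population is 22/173, so in a sample of 23 expect C·(M/N) marked.
E[R] = 22 × 23 / 173 = 506 / 173 ≈ 2.9 → 3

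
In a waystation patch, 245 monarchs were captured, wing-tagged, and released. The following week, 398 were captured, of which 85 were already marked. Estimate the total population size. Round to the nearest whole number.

N = (245 × 398) / 85 = 97510 / 85 ≈ 1147.2 → 1147

N ≈ 1147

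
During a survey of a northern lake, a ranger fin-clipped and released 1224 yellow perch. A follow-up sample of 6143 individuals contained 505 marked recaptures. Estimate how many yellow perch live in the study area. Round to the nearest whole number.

If marked individuals mix randomly, R/C ≈ M/N, giving N ≈ M·C/R.
N = (1224 × 6143) / 505 = 7519032 / 505 ≈ 14889.2 → 14889

N ≈ 14,889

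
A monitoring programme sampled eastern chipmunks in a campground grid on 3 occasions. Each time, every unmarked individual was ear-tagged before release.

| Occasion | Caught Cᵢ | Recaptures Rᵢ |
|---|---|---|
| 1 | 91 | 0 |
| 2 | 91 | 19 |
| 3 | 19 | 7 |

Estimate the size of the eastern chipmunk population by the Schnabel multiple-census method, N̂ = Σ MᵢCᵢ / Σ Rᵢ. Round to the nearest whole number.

Marked at large before each occasion: Mᵢ = Σⱼ<ᵢ (Cⱼ − Rⱼ) → M1=0, M2=91, M3=163
Σ MᵢCᵢ = 0·91 + 91·91 + 163·19 = 0 + 8281 + 3097 = 11378
Σ Rᵢ = 0 + 19 + 7 = 26
N̂ = 11378 / 26 ≈ 437.6 → 438

N ≈ 438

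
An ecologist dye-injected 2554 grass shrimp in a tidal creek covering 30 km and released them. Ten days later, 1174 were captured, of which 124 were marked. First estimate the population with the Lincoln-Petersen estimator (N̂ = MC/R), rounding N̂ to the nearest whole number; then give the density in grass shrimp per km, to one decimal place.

density ≈ 806.0 grass shrimp per km

N̂ = 2554·1174/124 = 2998396/124 ≈ 24180.6 → 24181
Density = N̂ / area = 24181 / 30 ≈ 806.03 → 806.0 per km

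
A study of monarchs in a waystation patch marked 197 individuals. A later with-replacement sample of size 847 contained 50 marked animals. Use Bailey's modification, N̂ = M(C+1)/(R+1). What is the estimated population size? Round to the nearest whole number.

N ≈ 3276

N̂ = 197·(847+1)/(50+1) = 197·848/51 = 167056/51 ≈ 3275.6 → 3276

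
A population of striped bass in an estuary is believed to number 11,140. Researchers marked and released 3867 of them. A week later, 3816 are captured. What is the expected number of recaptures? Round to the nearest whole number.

Expected recaptures E[R] = M·C / N.
E[R] = 3867 × 3816 / 11140 = 14756472 / 11140 ≈ 1324.6 → 1325

expected recaptures ≈ 1325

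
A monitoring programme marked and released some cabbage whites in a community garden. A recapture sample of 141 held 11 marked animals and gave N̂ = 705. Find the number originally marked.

From N = M·C/R: M = N·R / C = 705·11 / 141 = 7755 / 141 = 55.

M = 55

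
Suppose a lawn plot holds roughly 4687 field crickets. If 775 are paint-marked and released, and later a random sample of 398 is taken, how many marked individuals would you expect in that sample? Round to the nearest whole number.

The marked fraction of the population is 775/4687, so in a sample of 398 expect C·(M/N) marked.
E[R] = 775 × 398 / 4687 = 308450 / 4687 ≈ 65.8 → 66

expected recaptures ≈ 66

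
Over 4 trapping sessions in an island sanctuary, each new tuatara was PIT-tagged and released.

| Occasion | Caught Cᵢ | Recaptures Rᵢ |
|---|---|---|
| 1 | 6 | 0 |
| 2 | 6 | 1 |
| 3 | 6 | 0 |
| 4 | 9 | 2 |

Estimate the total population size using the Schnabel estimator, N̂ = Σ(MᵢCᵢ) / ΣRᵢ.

Marked at large before each occasion: Mᵢ = Σⱼ<ᵢ (Cⱼ − Rⱼ) → M1=0, M2=6, M3=11, M4=17
Σ MᵢCᵢ = 0·6 + 6·6 + 11·6 + 17·9 = 0 + 36 + 66 + 153 = 255
Σ Rᵢ = 0 + 1 + 0 + 2 = 3
N̂ = 255 / 3 = 85

N = 85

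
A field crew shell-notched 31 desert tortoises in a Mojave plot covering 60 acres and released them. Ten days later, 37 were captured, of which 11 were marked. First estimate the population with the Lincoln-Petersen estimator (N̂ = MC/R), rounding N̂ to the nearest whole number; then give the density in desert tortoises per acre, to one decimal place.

N̂ = 31·37/11 = 1147/11 ≈ 104.3 → 104
Density = N̂ / area = 104 / 60 ≈ 1.73 → 1.7 per acre

density ≈ 1.7 desert tortoises per acre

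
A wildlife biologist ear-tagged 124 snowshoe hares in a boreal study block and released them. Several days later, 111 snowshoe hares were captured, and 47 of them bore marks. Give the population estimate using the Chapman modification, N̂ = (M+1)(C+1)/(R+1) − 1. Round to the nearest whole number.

N ≈ 291

N̂ = (124+1)(111+1)/(47+1) − 1 = 125·112/48 − 1
= 14000/48 − 1 ≈ 291.7 − 1 ≈ 290.7 → 291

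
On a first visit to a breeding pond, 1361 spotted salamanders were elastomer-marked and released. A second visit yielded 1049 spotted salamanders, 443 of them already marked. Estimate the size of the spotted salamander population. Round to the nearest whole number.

N ≈ 3223

The marked fraction in the recapture sample should equal the marked fraction in the population: 443/1049 = 1361/N.
N = (1361 × 1049) / 443 = 1427689 / 443 ≈ 3222.8 → 3223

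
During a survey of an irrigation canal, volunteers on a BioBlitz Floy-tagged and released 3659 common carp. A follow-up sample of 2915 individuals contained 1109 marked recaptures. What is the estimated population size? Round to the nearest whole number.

N ≈ 9618

Lincoln-Petersen assumes M/N = R/C, so N = M·C / R.
N = (3659 × 2915) / 1109 = 10665985 / 1109 ≈ 9617.7 → 9618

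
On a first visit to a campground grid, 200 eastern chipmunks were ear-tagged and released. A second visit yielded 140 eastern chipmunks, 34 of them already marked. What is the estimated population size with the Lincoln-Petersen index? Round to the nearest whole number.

N ≈ 824

Lincoln-Petersen assumes M/N = R/C, so N = M·C / R.
N = (200 × 140) / 34 = 28000 / 34 ≈ 823.5 → 824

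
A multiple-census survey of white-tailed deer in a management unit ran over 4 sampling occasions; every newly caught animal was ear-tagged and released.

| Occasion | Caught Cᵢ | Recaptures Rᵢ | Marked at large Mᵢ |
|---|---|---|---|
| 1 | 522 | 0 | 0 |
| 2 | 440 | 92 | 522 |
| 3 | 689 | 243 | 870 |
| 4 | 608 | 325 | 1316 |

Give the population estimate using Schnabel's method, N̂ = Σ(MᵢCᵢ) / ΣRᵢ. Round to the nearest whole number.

N ≈ 2469

Σ MᵢCᵢ = 0·522 + 522·440 + 870·689 + 1316·608 = 0 + 229680 + 599430 + 800128 = 1629238
Σ Rᵢ = 0 + 92 + 243 + 325 = 660
N̂ = 1629238 / 660 ≈ 2468.5 → 2469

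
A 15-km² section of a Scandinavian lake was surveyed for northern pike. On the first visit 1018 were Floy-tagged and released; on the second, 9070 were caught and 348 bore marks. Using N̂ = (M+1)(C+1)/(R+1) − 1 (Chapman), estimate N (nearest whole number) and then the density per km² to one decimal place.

N̂ = 1019·9071/349 − 1 = 9243349/349 − 1 ≈ 26484.2 → 26484
Density = N̂ / area = 26484 / 15 ≈ 1765.60 → 1765.6 per km²

density ≈ 1765.6 northern pike per km²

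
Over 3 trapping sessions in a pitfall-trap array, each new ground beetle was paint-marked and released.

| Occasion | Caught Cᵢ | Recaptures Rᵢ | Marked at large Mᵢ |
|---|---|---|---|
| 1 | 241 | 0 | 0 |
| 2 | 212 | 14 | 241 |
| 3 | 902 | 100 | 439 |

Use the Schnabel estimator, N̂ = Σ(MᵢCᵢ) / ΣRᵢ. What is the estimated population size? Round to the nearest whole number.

N ≈ 3922

Σ MᵢCᵢ = 0·241 + 241·212 + 439·902 = 0 + 51092 + 395978 = 447070
Σ Rᵢ = 0 + 14 + 100 = 114
N̂ = 447070 / 114 ≈ 3921.7 → 3922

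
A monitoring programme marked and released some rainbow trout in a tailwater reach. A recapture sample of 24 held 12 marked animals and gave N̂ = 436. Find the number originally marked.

M = 218

From N = M·C/R: M = N·R / C = 436·12 / 24 = 5232 / 24 = 218.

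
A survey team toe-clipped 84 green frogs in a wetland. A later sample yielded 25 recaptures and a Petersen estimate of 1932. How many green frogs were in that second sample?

C = 575

From N = M·C/R: C = N·R / M = 1932·25 / 84 = 48300 / 84 = 575.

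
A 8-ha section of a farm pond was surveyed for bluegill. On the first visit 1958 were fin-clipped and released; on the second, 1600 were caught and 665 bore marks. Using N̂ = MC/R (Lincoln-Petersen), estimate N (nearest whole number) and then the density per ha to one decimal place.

N̂ = 1958·1600/665 = 3132800/665 ≈ 4711.0 → 4711
Density = N̂ / area = 4711 / 8 ≈ 588.88 → 588.9 per ha

density ≈ 588.9 bluegill per ha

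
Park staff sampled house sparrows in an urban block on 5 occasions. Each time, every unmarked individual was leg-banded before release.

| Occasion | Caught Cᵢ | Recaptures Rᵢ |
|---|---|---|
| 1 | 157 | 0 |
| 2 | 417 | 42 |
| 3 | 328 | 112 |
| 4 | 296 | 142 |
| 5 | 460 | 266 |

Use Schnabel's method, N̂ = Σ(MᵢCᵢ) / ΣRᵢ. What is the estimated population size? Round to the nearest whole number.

N ≈ 1559

Marked at large before each occasion: Mᵢ = Σⱼ<ᵢ (Cⱼ − Rⱼ) → M1=0, M2=157, M3=532, M4=748, M5=902
Σ MᵢCᵢ = 0·157 + 157·417 + 532·328 + 748·296 + 902·460 = 0 + 65469 + 174496 + 221408 + 414920 = 876293
Σ Rᵢ = 0 + 42 + 112 + 142 + 266 = 562
N̂ = 876293 / 562 ≈ 1559.2 → 1559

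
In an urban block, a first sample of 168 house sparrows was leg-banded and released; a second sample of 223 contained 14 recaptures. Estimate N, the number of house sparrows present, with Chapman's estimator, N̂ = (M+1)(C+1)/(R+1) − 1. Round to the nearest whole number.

N ≈ 2523

N̂ = (168+1)(223+1)/(14+1) − 1 = 169·224/15 − 1
= 37856/15 − 1 ≈ 2523.7 − 1 ≈ 2522.7 → 2523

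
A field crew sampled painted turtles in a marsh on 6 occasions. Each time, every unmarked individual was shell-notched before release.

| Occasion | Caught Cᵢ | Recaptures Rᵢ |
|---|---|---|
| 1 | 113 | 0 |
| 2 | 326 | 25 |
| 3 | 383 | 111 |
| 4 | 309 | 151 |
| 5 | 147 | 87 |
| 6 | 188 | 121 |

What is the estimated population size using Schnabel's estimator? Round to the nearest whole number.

Marked at large before each occasion: Mᵢ = Σⱼ<ᵢ (Cⱼ − Rⱼ) → M1=0, M2=113, M3=414, M4=686, M5=844, M6=904
Σ MᵢCᵢ = 0·113 + 113·326 + 414·383 + 686·309 + 844·147 + 904·188 = 0 + 36838 + 158562 + 211974 + 124068 + 169952 = 701394
Σ Rᵢ = 0 + 25 + 111 + 151 + 87 + 121 = 495
N̂ = 701394 / 495 ≈ 1417.0 → 1417

N ≈ 1417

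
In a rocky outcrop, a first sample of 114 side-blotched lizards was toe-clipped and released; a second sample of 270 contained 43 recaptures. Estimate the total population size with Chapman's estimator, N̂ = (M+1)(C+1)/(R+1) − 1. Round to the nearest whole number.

N ≈ 707

N̂ = (114+1)(270+1)/(43+1) − 1 = 115·271/44 − 1
= 31165/44 − 1 ≈ 708.3 − 1 ≈ 707.3 → 707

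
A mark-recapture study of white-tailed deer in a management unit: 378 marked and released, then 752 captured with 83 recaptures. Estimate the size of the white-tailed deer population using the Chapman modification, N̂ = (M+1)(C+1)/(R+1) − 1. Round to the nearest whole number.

N ≈ 3396

N̂ = (378+1)(752+1)/(83+1) − 1 = 379·753/84 − 1
= 285387/84 − 1 ≈ 3397.46 − 1 ≈ 3396.46 → 3396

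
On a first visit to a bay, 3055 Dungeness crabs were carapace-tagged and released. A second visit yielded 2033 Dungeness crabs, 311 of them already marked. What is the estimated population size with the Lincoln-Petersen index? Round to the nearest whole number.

N ≈ 19,970

Lincoln-Petersen assumes M/N = R/C, so N = M·C / R.
N = (3055 × 2033) / 311 = 6210815 / 311 ≈ 19970.47 → 19970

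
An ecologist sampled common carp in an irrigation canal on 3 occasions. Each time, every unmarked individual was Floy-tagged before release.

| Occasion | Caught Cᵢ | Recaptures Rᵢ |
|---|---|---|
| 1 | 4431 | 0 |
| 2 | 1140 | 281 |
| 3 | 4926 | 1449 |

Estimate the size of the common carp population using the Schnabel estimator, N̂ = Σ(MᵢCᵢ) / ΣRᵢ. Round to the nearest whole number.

N ≈ 17,983

Marked at large before each occasion: Mᵢ = Σⱼ<ᵢ (Cⱼ − Rⱼ) → M1=0, M2=4431, M3=5290
Σ MᵢCᵢ = 0·4431 + 4431·1140 + 5290·4926 = 0 + 5051340 + 26058540 = 31109880
Σ Rᵢ = 0 + 281 + 1449 = 1730
N̂ = 31109880 / 1730 ≈ 17982.6 → 17983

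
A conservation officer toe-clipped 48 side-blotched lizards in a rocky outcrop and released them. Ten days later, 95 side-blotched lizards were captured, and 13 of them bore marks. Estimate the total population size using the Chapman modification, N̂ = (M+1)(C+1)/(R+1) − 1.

N̂ = (48+1)(95+1)/(13+1) − 1 = 49·96/14 − 1
= 4704/14 − 1 = 336 − 1 = 335

N = 335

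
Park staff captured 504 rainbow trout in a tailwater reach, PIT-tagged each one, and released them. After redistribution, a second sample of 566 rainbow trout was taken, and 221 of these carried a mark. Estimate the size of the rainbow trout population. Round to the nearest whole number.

N ≈ 1291

If marked individuals mix randomly, R/C ≈ M/N, giving N ≈ M·C/R.
N = (504 × 566) / 221 = 285264 / 221 ≈ 1290.8 → 1291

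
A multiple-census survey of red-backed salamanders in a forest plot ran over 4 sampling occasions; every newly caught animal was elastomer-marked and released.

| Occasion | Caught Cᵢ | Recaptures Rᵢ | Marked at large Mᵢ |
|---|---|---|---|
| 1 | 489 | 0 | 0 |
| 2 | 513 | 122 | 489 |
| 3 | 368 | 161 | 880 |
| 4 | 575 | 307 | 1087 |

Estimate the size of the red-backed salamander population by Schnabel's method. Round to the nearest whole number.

N ≈ 2033

Σ MᵢCᵢ = 0·489 + 489·513 + 880·368 + 1087·575 = 0 + 250857 + 323840 + 625025 = 1199722
Σ Rᵢ = 0 + 122 + 161 + 307 = 590
N̂ = 1199722 / 590 ≈ 2033.4 → 2033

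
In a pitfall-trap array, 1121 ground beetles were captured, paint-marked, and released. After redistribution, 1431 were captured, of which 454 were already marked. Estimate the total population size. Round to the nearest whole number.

N ≈ 3533

N = (1121 × 1431) / 454 = 1604151 / 454 ≈ 3533.4 → 3533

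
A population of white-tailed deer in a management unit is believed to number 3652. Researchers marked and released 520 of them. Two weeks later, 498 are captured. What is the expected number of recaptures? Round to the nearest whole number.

The marked fraction of the population is 520/3652, so in a sample of 498 expect C·(M/N) marked.
E[R] = 520 × 498 / 3652 = 258960 / 3652 ≈ 70.9 → 71

expected recaptures ≈ 71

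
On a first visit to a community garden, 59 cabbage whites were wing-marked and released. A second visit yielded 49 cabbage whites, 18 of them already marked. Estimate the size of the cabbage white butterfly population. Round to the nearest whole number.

If marked individuals mix randomly, R/C ≈ M/N, giving N ≈ M·C/R.
N = (59 × 49) / 18 = 2891 / 18 ≈ 160.6 → 161

N ≈ 161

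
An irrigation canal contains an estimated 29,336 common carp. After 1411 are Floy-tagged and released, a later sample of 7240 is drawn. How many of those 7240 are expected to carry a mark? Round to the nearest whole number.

Expected recaptures E[R] = M·C / N.
E[R] = 1411 × 7240 / 29336 = 10215640 / 29336 ≈ 348.2 → 348

expected recaptures ≈ 348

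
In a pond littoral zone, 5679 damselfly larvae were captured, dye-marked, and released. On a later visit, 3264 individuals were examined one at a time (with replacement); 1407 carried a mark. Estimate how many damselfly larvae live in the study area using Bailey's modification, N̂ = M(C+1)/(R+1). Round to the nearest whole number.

N ≈ 13,169

N̂ = 5679·(3264+1)/(1407+1) = 5679·3265/1408 = 18541935/1408 ≈ 13169.0 → 13169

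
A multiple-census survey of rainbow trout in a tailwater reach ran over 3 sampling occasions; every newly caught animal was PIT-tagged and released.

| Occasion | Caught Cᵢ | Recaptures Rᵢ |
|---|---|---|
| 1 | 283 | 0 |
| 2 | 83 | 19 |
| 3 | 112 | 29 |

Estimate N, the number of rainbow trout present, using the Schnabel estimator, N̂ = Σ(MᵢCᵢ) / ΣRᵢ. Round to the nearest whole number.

Marked at large before each occasion: Mᵢ = Σⱼ<ᵢ (Cⱼ − Rⱼ) → M1=0, M2=283, M3=347
Σ MᵢCᵢ = 0·283 + 283·83 + 347·112 = 0 + 23489 + 38864 = 62353
Σ Rᵢ = 0 + 19 + 29 = 48
N̂ = 62353 / 48 ≈ 1299.0 → 1299

N ≈ 1299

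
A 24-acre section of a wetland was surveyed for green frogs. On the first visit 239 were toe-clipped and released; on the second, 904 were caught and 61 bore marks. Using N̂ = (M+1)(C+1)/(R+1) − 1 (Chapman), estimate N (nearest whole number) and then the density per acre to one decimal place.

density ≈ 145.9 green frogs per acre

N̂ = 240·905/62 − 1 = 217200/62 − 1 ≈ 3502.2 → 3502
Density = N̂ / area = 3502 / 24 ≈ 145.92 → 145.9 per acre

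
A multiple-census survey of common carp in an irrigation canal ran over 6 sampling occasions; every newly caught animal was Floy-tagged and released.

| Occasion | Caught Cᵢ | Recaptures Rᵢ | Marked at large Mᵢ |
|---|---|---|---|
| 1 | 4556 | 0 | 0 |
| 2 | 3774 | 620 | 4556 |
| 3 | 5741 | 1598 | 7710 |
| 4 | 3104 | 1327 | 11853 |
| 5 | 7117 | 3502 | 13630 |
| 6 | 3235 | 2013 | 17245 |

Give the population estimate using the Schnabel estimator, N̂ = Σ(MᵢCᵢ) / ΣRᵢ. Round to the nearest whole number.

N ≈ 27,709

Σ MᵢCᵢ = 0·4556 + 4556·3774 + 7710·5741 + 11853·3104 + 13630·7117 + 17245·3235 = 0 + 17194344 + 44263110 + 36791712 + 97004710 + 55787575 = 251041451
Σ Rᵢ = 0 + 620 + 1598 + 1327 + 3502 + 2013 = 9060
N̂ = 251041451 / 9060 ≈ 27708.8 → 27709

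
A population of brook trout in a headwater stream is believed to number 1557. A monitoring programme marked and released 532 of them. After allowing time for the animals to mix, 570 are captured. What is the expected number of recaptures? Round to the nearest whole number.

expected recaptures ≈ 195

The marked fraction of the population is 532/1557, so in a sample of 570 expect C·(M/N) marked.
E[R] = 532 × 570 / 1557 = 303240 / 1557 ≈ 194.8 → 195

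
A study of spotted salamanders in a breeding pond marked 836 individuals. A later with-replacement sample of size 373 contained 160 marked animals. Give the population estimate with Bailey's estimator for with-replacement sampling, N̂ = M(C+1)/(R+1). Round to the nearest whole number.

N̂ = 836·(373+1)/(160+1) = 836·374/161 = 312664/161 ≈ 1942.0 → 1942

N ≈ 1942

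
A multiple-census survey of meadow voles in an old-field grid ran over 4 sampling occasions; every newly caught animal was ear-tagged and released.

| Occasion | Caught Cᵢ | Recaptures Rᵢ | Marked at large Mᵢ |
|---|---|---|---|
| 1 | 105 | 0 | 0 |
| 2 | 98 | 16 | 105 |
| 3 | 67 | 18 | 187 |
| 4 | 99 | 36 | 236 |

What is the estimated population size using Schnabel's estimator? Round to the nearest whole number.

Σ MᵢCᵢ = 0·105 + 105·98 + 187·67 + 236·99 = 0 + 10290 + 12529 + 23364 = 46183
Σ Rᵢ = 0 + 16 + 18 + 36 = 70
N̂ = 46183 / 70 ≈ 659.8 → 660

N ≈ 660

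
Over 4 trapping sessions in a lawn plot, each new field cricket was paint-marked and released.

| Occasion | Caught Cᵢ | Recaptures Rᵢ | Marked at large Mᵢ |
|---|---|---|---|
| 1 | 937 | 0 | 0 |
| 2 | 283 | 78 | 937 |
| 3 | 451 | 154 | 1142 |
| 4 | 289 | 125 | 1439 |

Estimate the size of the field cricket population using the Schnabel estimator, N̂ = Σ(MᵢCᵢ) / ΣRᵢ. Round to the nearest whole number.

N ≈ 3350

Σ MᵢCᵢ = 0·937 + 937·283 + 1142·451 + 1439·289 = 0 + 265171 + 515042 + 415871 = 1196084
Σ Rᵢ = 0 + 78 + 154 + 125 = 357
N̂ = 1196084 / 357 ≈ 3350.4 → 3350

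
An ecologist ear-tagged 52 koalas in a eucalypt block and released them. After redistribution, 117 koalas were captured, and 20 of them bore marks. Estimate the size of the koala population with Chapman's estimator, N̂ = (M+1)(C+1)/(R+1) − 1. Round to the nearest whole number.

N̂ = (52+1)(117+1)/(20+1) − 1 = 53·118/21 − 1
= 6254/21 − 1 ≈ 297.8 − 1 ≈ 296.8 → 297

N ≈ 297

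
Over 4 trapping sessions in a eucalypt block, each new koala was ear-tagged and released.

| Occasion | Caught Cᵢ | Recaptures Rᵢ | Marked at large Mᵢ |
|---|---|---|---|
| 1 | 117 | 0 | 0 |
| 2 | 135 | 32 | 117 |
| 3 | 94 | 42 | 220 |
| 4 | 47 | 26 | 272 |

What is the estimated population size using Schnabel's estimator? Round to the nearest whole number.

Σ MᵢCᵢ = 0·117 + 117·135 + 220·94 + 272·47 = 0 + 15795 + 20680 + 12784 = 49259
Σ Rᵢ = 0 + 32 + 42 + 26 = 100
N̂ = 49259 / 100 ≈ 492.6 → 493

N ≈ 493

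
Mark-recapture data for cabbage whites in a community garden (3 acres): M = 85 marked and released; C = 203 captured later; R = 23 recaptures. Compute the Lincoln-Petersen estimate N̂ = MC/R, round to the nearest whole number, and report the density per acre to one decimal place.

N̂ = 85·203/23 = 17255/23 ≈ 750.2 → 750
Density = N̂ / area = 750 / 3 = 250.0 per acre

density ≈ 250.0 cabbage whites per acre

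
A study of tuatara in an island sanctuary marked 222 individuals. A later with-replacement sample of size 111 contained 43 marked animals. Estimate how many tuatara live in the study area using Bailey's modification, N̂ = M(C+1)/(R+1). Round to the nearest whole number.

N̂ = 222·(111+1)/(43+1) = 222·112/44 = 24864/44 ≈ 565.1 → 565

N ≈ 565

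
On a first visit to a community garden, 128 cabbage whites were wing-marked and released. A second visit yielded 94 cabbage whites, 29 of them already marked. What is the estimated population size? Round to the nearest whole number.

The marked fraction in the recapture sample should equal the marked fraction in the population: 29/94 = 128/N.
N = (128 × 94) / 29 = 12032 / 29 ≈ 414.9 → 415

N ≈ 415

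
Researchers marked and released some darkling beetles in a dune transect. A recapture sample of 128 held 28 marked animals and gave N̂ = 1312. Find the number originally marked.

From N = M·C/R: M = N·R / C = 1312·28 / 128 = 36736 / 128 = 287.

M = 287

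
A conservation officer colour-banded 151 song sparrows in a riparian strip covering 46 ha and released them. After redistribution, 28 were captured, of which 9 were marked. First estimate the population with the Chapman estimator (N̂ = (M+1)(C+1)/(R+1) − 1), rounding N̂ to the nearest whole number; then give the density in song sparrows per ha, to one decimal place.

N̂ = 152·29/10 − 1 = 4408/10 − 1 ≈ 439.8 → 440
Density = N̂ / area = 440 / 46 ≈ 9.57 → 9.6 per ha

density ≈ 9.6 song sparrows per ha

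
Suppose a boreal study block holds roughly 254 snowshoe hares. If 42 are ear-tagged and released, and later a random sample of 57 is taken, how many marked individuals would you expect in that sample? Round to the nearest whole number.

The marked fraction of the population is 42/254, so in a sample of 57 expect C·(M/N) marked.
E[R] = 42 × 57 / 254 = 2394 / 254 ≈ 9.4 → 9

expected recaptures ≈ 9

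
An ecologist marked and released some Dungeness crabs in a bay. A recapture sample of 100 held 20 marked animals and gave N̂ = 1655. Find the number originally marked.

M = 331

From N = M·C/R: M = N·R / C = 1655·20 / 100 = 33100 / 100 = 331.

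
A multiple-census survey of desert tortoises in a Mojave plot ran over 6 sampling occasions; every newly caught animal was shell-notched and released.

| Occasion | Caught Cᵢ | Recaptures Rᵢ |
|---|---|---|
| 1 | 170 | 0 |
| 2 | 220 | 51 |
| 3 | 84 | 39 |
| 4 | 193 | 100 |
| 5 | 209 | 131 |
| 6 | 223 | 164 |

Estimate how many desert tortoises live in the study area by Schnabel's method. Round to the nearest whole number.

N ≈ 749

Marked at large before each occasion: Mᵢ = Σⱼ<ᵢ (Cⱼ − Rⱼ) → M1=0, M2=170, M3=339, M4=384, M5=477, M6=555
Σ MᵢCᵢ = 0·170 + 170·220 + 339·84 + 384·193 + 477·209 + 555·223 = 0 + 37400 + 28476 + 74112 + 99693 + 123765 = 363446
Σ Rᵢ = 0 + 51 + 39 + 100 + 131 + 164 = 485
N̂ = 363446 / 485 ≈ 749.4 → 749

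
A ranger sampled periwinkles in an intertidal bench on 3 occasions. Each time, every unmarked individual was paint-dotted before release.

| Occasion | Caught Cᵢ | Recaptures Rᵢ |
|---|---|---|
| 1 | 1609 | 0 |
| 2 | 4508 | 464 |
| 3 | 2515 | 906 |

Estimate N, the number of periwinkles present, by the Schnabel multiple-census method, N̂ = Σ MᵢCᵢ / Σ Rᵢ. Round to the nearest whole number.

Marked at large before each occasion: Mᵢ = Σⱼ<ᵢ (Cⱼ − Rⱼ) → M1=0, M2=1609, M3=5653
Σ MᵢCᵢ = 0·1609 + 1609·4508 + 5653·2515 = 0 + 7253372 + 14217295 = 21470667
Σ Rᵢ = 0 + 464 + 906 = 1370
N̂ = 21470667 / 1370 ≈ 15672.0 → 15672

N ≈ 15,672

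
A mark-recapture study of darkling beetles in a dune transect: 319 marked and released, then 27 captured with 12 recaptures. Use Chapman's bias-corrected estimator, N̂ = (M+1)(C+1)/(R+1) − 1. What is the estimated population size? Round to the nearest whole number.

N̂ = (319+1)(27+1)/(12+1) − 1 = 320·28/13 − 1
= 8960/13 − 1 ≈ 689.2 − 1 ≈ 688.2 → 688

N ≈ 688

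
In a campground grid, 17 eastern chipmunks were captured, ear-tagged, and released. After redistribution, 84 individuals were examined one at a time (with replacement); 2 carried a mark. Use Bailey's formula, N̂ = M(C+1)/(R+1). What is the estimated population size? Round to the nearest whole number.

N̂ = 17·(84+1)/(2+1) = 17·85/3 = 1445/3 ≈ 481.7 → 482

N ≈ 482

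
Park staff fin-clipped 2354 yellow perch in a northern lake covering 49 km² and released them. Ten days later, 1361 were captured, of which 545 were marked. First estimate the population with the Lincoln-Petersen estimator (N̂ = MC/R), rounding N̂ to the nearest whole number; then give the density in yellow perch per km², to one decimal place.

N̂ = 2354·1361/545 = 3203794/545 ≈ 5878.5 → 5879
Density = N̂ / area = 5879 / 49 ≈ 119.98 → 120.0 per km²

density ≈ 120.0 yellow perch per km²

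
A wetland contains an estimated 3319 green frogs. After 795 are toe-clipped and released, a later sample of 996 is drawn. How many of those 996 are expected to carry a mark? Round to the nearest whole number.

expected recaptures ≈ 239

The marked fraction of the population is 795/3319, so in a sample of 996 expect C·(M/N) marked.
E[R] = 795 × 996 / 3319 = 791820 / 3319 ≈ 238.6 → 239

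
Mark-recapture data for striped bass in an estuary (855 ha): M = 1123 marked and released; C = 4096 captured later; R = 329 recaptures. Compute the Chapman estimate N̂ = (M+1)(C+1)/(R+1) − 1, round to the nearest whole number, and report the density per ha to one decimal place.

N̂ = 1124·4097/330 − 1 = 4605028/330 − 1 ≈ 13953.6 → 13954
Density = N̂ / area = 13954 / 855 ≈ 16.32 → 16.3 per ha

density ≈ 16.3 striped bass per ha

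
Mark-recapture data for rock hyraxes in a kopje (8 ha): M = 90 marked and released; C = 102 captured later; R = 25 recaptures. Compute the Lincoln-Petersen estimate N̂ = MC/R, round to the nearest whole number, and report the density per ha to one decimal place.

density ≈ 45.9 rock hyraxes per ha

N̂ = 90·102/25 = 9180/25 ≈ 367.2 → 367
Density = N̂ / area = 367 / 8 ≈ 45.88 → 45.9 per ha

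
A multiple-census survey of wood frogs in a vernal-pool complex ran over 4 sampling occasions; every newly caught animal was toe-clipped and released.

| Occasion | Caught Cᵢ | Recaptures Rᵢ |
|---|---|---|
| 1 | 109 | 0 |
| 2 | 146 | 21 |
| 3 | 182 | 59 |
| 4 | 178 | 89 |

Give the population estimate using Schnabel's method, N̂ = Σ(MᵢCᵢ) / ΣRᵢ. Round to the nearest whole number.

Marked at large before each occasion: Mᵢ = Σⱼ<ᵢ (Cⱼ − Rⱼ) → M1=0, M2=109, M3=234, M4=357
Σ MᵢCᵢ = 0·109 + 109·146 + 234·182 + 357·178 = 0 + 15914 + 42588 + 63546 = 122048
Σ Rᵢ = 0 + 21 + 59 + 89 = 169
N̂ = 122048 / 169 ≈ 722.2 → 722

N ≈ 722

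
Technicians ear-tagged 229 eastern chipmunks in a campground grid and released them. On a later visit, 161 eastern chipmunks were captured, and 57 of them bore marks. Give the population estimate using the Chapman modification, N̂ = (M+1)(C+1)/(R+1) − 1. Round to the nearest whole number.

N̂ = (229+1)(161+1)/(57+1) − 1 = 230·162/58 − 1
= 37260/58 − 1 ≈ 642.4 − 1 ≈ 641.4 → 641

N ≈ 641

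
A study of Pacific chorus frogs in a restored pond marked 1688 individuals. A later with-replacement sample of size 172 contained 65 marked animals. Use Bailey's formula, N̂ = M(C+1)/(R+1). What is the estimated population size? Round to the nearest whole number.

N̂ = 1688·(172+1)/(65+1) = 1688·173/66 = 292024/66 ≈ 4424.6 → 4425

N ≈ 4425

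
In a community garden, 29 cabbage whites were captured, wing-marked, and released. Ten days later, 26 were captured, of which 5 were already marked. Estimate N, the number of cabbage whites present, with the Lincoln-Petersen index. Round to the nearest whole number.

If marked individuals mix randomly, R/C ≈ M/N, giving N ≈ M·C/R.
N = (29 × 26) / 5 = 754 / 5 ≈ 150.8 → 151

N ≈ 151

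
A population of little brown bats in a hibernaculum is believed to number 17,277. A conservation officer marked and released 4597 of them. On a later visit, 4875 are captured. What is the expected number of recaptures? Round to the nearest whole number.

expected recaptures ≈ 1297

The marked fraction of the population is 4597/17277, so in a sample of 4875 expect C·(M/N) marked.
E[R] = 4597 × 4875 / 17277 = 22410375 / 17277 ≈ 1297.1 → 1297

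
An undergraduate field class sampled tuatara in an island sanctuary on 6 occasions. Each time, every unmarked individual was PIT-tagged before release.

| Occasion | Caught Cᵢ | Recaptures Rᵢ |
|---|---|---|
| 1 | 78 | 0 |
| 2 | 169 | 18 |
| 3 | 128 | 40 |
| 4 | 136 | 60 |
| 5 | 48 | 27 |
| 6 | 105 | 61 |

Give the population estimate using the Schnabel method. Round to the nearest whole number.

N ≈ 718

Marked at large before each occasion: Mᵢ = Σⱼ<ᵢ (Cⱼ − Rⱼ) → M1=0, M2=78, M3=229, M4=317, M5=393, M6=414
Σ MᵢCᵢ = 0·78 + 78·169 + 229·128 + 317·136 + 393·48 + 414·105 = 0 + 13182 + 29312 + 43112 + 18864 + 43470 = 147940
Σ Rᵢ = 0 + 18 + 40 + 60 + 27 + 61 = 206
N̂ = 147940 / 206 ≈ 718.2 → 718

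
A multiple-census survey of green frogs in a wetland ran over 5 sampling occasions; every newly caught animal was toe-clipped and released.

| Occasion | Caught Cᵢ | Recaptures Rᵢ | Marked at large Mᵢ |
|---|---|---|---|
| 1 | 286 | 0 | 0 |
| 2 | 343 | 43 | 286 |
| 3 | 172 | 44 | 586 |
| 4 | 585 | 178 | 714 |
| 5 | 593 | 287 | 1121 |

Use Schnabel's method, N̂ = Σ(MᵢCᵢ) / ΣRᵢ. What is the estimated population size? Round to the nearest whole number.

N ≈ 2321

Σ MᵢCᵢ = 0·286 + 286·343 + 586·172 + 714·585 + 1121·593 = 0 + 98098 + 100792 + 417690 + 664753 = 1281333
Σ Rᵢ = 0 + 43 + 44 + 178 + 287 = 552
N̂ = 1281333 / 552 ≈ 2321.3 → 2321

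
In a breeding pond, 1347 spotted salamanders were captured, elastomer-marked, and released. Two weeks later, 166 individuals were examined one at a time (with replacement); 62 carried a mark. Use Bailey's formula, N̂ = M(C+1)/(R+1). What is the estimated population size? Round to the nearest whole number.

N̂ = 1347·(166+1)/(62+1) = 1347·167/63 = 224949/63 ≈ 3570.6 → 3571

N ≈ 3571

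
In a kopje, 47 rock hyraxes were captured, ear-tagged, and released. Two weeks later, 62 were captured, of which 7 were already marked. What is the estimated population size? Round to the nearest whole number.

The marked fraction in the recapture sample should equal the marked fraction in the population: 7/62 = 47/N.
N = (47 × 62) / 7 = 2914 / 7 ≈ 416.3 → 416

N ≈ 416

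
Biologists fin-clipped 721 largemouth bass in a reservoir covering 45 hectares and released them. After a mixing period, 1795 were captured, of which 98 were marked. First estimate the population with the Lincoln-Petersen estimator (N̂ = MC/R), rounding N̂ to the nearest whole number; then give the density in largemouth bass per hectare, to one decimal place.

density ≈ 293.5 largemouth bass per hectare

N̂ = 721·1795/98 = 1294195/98 ≈ 13206.1 → 13206
Density = N̂ / area = 13206 / 45 ≈ 293.47 → 293.5 per hectare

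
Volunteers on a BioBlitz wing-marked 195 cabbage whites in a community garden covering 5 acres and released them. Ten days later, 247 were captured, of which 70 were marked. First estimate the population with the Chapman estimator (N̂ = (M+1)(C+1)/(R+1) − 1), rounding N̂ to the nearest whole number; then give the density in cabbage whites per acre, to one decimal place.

N̂ = 196·248/71 − 1 = 48608/71 − 1 ≈ 683.6 → 684
Density = N̂ / area = 684 / 5 ≈ 136.80 → 136.8 per acre

density ≈ 136.8 cabbage whites per acre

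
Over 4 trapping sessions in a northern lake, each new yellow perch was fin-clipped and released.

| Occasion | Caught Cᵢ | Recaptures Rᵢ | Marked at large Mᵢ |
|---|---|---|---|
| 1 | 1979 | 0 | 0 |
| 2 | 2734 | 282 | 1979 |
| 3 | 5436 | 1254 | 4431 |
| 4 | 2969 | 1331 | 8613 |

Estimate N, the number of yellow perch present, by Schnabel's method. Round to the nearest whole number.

N ≈ 19,208

Σ MᵢCᵢ = 0·1979 + 1979·2734 + 4431·5436 + 8613·2969 = 0 + 5410586 + 24086916 + 25571997 = 55069499
Σ Rᵢ = 0 + 282 + 1254 + 1331 = 2867
N̂ = 55069499 / 2867 ≈ 19208.1 → 19208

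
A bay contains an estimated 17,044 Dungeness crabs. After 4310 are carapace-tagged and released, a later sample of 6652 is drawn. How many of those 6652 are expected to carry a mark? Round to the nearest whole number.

Expected recaptures E[R] = M·C / N.
E[R] = 4310 × 6652 / 17044 = 28670120 / 17044 ≈ 1682.1 → 1682

expected recaptures ≈ 1682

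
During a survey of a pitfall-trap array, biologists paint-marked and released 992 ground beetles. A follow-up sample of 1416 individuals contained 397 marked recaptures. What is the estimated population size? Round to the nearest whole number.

Lincoln-Petersen assumes M/N = R/C, so N = M·C / R.
N = (992 × 1416) / 397 = 1404672 / 397 ≈ 3538.2 → 3538

N ≈ 3538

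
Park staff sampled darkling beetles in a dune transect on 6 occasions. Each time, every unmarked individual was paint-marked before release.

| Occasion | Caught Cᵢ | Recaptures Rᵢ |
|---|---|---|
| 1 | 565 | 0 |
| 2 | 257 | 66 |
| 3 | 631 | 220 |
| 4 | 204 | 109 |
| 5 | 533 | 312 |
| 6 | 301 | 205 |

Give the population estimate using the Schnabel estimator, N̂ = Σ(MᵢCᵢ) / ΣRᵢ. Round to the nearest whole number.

Marked at large before each occasion: Mᵢ = Σⱼ<ᵢ (Cⱼ − Rⱼ) → M1=0, M2=565, M3=756, M4=1167, M5=1262, M6=1483
Σ MᵢCᵢ = 0·565 + 565·257 + 756·631 + 1167·204 + 1262·533 + 1483·301 = 0 + 145205 + 477036 + 238068 + 672646 + 446383 = 1979338
Σ Rᵢ = 0 + 66 + 220 + 109 + 312 + 205 = 912
N̂ = 1979338 / 912 ≈ 2170.3 → 2170

N ≈ 2170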